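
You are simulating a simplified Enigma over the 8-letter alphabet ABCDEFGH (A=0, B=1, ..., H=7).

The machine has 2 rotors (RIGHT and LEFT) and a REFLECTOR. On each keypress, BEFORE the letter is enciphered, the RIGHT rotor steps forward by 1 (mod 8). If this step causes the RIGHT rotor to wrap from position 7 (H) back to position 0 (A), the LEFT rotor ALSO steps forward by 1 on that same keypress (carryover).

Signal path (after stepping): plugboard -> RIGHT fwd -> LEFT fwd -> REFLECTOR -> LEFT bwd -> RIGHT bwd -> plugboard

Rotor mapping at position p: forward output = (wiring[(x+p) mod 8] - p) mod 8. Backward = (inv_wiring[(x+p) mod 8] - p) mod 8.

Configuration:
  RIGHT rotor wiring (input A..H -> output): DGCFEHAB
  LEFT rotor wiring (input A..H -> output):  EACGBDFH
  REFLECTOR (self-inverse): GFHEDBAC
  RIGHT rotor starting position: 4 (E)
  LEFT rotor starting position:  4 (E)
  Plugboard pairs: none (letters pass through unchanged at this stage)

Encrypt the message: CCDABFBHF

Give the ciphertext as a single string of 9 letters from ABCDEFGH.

Char 1 ('C'): step: R->5, L=4; C->plug->C->R->E->L->A->refl->G->L'->G->R'->D->plug->D
Char 2 ('C'): step: R->6, L=4; C->plug->C->R->F->L->E->refl->D->L'->D->R'->B->plug->B
Char 3 ('D'): step: R->7, L=4; D->plug->D->R->D->L->D->refl->E->L'->F->R'->F->plug->F
Char 4 ('A'): step: R->0, L->5 (L advanced); A->plug->A->R->D->L->H->refl->C->L'->C->R'->C->plug->C
Char 5 ('B'): step: R->1, L=5; B->plug->B->R->B->L->A->refl->G->L'->A->R'->G->plug->G
Char 6 ('F'): step: R->2, L=5; F->plug->F->R->H->L->E->refl->D->L'->E->R'->H->plug->H
Char 7 ('B'): step: R->3, L=5; B->plug->B->R->B->L->A->refl->G->L'->A->R'->F->plug->F
Char 8 ('H'): step: R->4, L=5; H->plug->H->R->B->L->A->refl->G->L'->A->R'->A->plug->A
Char 9 ('F'): step: R->5, L=5; F->plug->F->R->F->L->F->refl->B->L'->G->R'->D->plug->D

Answer: DBFCGHFAD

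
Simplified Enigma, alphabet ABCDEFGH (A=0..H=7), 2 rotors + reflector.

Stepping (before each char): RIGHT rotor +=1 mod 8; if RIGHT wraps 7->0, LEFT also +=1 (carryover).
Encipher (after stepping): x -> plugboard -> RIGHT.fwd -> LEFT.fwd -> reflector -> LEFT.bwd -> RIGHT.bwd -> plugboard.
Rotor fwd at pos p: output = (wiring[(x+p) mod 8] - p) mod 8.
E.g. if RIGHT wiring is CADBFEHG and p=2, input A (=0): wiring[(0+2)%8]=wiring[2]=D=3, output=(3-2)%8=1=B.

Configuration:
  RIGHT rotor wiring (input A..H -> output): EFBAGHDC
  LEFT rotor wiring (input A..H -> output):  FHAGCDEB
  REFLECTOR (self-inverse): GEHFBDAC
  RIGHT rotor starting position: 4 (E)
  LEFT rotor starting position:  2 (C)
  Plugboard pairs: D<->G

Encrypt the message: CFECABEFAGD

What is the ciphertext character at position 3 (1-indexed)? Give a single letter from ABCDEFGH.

Char 1 ('C'): step: R->5, L=2; C->plug->C->R->F->L->H->refl->C->L'->E->R'->F->plug->F
Char 2 ('F'): step: R->6, L=2; F->plug->F->R->C->L->A->refl->G->L'->A->R'->G->plug->D
Char 3 ('E'): step: R->7, L=2; E->plug->E->R->B->L->E->refl->B->L'->D->R'->A->plug->A

A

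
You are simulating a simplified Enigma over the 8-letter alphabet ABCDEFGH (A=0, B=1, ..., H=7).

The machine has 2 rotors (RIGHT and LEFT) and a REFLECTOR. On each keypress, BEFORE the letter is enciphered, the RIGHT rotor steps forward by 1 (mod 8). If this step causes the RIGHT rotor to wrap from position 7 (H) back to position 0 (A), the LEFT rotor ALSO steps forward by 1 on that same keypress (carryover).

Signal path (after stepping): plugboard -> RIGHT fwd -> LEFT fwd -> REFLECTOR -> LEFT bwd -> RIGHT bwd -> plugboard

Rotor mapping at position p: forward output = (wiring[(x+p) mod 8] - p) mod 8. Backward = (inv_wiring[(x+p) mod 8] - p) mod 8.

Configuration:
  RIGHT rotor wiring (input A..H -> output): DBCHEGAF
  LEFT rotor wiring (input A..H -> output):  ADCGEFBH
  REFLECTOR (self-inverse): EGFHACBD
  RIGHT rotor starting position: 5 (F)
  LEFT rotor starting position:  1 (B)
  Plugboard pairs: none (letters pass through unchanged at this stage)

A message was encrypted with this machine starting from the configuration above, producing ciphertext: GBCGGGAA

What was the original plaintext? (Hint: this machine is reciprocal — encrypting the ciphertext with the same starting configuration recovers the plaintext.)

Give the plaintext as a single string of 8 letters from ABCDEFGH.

Answer: FFHDAHDC

Derivation:
Char 1 ('G'): step: R->6, L=1; G->plug->G->R->G->L->G->refl->B->L'->B->R'->F->plug->F
Char 2 ('B'): step: R->7, L=1; B->plug->B->R->E->L->E->refl->A->L'->F->R'->F->plug->F
Char 3 ('C'): step: R->0, L->2 (L advanced); C->plug->C->R->C->L->C->refl->F->L'->F->R'->H->plug->H
Char 4 ('G'): step: R->1, L=2; G->plug->G->R->E->L->H->refl->D->L'->D->R'->D->plug->D
Char 5 ('G'): step: R->2, L=2; G->plug->G->R->B->L->E->refl->A->L'->A->R'->A->plug->A
Char 6 ('G'): step: R->3, L=2; G->plug->G->R->G->L->G->refl->B->L'->H->R'->H->plug->H
Char 7 ('A'): step: R->4, L=2; A->plug->A->R->A->L->A->refl->E->L'->B->R'->D->plug->D
Char 8 ('A'): step: R->5, L=2; A->plug->A->R->B->L->E->refl->A->L'->A->R'->C->plug->C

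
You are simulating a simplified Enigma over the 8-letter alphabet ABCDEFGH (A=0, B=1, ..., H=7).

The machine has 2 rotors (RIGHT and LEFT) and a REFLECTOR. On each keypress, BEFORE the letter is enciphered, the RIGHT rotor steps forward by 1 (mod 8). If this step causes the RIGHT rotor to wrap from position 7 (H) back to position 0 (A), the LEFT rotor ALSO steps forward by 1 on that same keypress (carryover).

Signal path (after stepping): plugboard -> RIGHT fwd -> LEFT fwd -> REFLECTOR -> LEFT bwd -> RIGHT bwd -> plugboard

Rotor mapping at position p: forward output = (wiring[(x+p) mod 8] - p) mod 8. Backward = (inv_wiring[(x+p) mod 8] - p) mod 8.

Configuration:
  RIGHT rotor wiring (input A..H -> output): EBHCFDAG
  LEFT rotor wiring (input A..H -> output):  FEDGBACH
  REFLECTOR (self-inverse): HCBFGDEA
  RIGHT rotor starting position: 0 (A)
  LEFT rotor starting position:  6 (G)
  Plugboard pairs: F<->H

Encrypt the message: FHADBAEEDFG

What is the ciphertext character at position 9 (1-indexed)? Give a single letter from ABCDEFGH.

Char 1 ('F'): step: R->1, L=6; F->plug->H->R->D->L->G->refl->E->L'->A->R'->A->plug->A
Char 2 ('H'): step: R->2, L=6; H->plug->F->R->E->L->F->refl->D->L'->G->R'->E->plug->E
Char 3 ('A'): step: R->3, L=6; A->plug->A->R->H->L->C->refl->B->L'->B->R'->F->plug->H
Char 4 ('D'): step: R->4, L=6; D->plug->D->R->C->L->H->refl->A->L'->F->R'->F->plug->H
Char 5 ('B'): step: R->5, L=6; B->plug->B->R->D->L->G->refl->E->L'->A->R'->H->plug->F
Char 6 ('A'): step: R->6, L=6; A->plug->A->R->C->L->H->refl->A->L'->F->R'->H->plug->F
Char 7 ('E'): step: R->7, L=6; E->plug->E->R->D->L->G->refl->E->L'->A->R'->D->plug->D
Char 8 ('E'): step: R->0, L->7 (L advanced); E->plug->E->R->F->L->C->refl->B->L'->G->R'->H->plug->F
Char 9 ('D'): step: R->1, L=7; D->plug->D->R->E->L->H->refl->A->L'->A->R'->A->plug->A

A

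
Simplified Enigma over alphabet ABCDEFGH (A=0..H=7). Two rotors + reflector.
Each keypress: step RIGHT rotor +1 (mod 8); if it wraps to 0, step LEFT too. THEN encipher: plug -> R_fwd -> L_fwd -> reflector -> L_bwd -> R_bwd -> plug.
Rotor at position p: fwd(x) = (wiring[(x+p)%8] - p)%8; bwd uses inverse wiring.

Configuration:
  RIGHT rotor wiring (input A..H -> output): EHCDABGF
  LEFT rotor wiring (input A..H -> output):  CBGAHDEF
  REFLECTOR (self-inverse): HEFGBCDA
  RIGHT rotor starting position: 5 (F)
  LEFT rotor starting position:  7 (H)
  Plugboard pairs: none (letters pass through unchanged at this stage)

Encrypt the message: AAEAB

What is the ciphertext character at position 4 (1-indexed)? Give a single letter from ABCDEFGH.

Char 1 ('A'): step: R->6, L=7; A->plug->A->R->A->L->G->refl->D->L'->B->R'->D->plug->D
Char 2 ('A'): step: R->7, L=7; A->plug->A->R->G->L->E->refl->B->L'->E->R'->E->plug->E
Char 3 ('E'): step: R->0, L->0 (L advanced); E->plug->E->R->A->L->C->refl->F->L'->H->R'->B->plug->B
Char 4 ('A'): step: R->1, L=0; A->plug->A->R->G->L->E->refl->B->L'->B->R'->B->plug->B

B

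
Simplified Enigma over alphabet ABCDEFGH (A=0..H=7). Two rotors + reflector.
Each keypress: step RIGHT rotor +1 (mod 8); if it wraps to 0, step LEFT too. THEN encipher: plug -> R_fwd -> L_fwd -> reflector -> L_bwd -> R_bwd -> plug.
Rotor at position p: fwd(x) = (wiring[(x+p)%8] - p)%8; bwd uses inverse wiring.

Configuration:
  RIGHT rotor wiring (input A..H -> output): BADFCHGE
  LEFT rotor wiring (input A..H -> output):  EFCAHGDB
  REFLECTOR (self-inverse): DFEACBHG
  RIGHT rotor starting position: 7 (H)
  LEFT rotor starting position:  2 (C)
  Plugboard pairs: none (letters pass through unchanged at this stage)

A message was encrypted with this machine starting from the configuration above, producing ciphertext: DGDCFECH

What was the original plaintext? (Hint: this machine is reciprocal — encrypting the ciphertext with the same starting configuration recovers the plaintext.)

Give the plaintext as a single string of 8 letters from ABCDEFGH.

Char 1 ('D'): step: R->0, L->3 (L advanced); D->plug->D->R->F->L->B->refl->F->L'->A->R'->B->plug->B
Char 2 ('G'): step: R->1, L=3; G->plug->G->R->D->L->A->refl->D->L'->C->R'->B->plug->B
Char 3 ('D'): step: R->2, L=3; D->plug->D->R->F->L->B->refl->F->L'->A->R'->C->plug->C
Char 4 ('C'): step: R->3, L=3; C->plug->C->R->E->L->G->refl->H->L'->H->R'->B->plug->B
Char 5 ('F'): step: R->4, L=3; F->plug->F->R->E->L->G->refl->H->L'->H->R'->G->plug->G
Char 6 ('E'): step: R->5, L=3; E->plug->E->R->D->L->A->refl->D->L'->C->R'->A->plug->A
Char 7 ('C'): step: R->6, L=3; C->plug->C->R->D->L->A->refl->D->L'->C->R'->D->plug->D
Char 8 ('H'): step: R->7, L=3; H->plug->H->R->H->L->H->refl->G->L'->E->R'->D->plug->D

Answer: BBCBGADD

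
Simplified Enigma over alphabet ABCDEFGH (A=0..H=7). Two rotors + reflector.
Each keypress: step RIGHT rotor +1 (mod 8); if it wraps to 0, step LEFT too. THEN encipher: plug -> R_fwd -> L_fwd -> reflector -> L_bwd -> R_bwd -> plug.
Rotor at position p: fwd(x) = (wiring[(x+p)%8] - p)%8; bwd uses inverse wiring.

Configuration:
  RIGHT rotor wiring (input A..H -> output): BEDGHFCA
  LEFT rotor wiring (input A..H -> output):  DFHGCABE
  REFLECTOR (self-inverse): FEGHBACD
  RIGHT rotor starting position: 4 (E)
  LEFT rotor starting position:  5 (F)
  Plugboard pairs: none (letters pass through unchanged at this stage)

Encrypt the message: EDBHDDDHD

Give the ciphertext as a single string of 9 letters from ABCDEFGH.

Char 1 ('E'): step: R->5, L=5; E->plug->E->R->H->L->F->refl->A->L'->E->R'->D->plug->D
Char 2 ('D'): step: R->6, L=5; D->plug->D->R->G->L->B->refl->E->L'->B->R'->G->plug->G
Char 3 ('B'): step: R->7, L=5; B->plug->B->R->C->L->H->refl->D->L'->A->R'->F->plug->F
Char 4 ('H'): step: R->0, L->6 (L advanced); H->plug->H->R->A->L->D->refl->H->L'->D->R'->C->plug->C
Char 5 ('D'): step: R->1, L=6; D->plug->D->R->G->L->E->refl->B->L'->E->R'->E->plug->E
Char 6 ('D'): step: R->2, L=6; D->plug->D->R->D->L->H->refl->D->L'->A->R'->E->plug->E
Char 7 ('D'): step: R->3, L=6; D->plug->D->R->H->L->C->refl->G->L'->B->R'->G->plug->G
Char 8 ('H'): step: R->4, L=6; H->plug->H->R->C->L->F->refl->A->L'->F->R'->E->plug->E
Char 9 ('D'): step: R->5, L=6; D->plug->D->R->E->L->B->refl->E->L'->G->R'->F->plug->F

Answer: DGFCEEGEF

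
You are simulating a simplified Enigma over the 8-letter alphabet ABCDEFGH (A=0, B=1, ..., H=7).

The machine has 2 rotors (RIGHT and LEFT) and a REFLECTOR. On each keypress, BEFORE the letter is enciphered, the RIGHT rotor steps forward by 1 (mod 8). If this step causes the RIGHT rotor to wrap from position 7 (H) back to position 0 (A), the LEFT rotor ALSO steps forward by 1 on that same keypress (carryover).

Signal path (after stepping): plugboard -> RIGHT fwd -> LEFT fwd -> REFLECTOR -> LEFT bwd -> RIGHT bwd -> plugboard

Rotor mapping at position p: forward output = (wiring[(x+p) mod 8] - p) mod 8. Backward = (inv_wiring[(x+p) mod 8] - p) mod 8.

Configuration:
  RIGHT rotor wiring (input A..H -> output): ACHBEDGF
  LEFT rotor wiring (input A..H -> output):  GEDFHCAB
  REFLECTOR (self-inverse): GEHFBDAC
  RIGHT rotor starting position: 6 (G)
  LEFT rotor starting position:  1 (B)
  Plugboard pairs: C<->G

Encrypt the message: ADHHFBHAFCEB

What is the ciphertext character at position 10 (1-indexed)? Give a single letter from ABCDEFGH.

Char 1 ('A'): step: R->7, L=1; A->plug->A->R->G->L->A->refl->G->L'->D->R'->C->plug->G
Char 2 ('D'): step: R->0, L->2 (L advanced); D->plug->D->R->B->L->D->refl->F->L'->C->R'->B->plug->B
Char 3 ('H'): step: R->1, L=2; H->plug->H->R->H->L->C->refl->H->L'->F->R'->F->plug->F
Char 4 ('H'): step: R->2, L=2; H->plug->H->R->A->L->B->refl->E->L'->G->R'->G->plug->C
Char 5 ('F'): step: R->3, L=2; F->plug->F->R->F->L->H->refl->C->L'->H->R'->G->plug->C
Char 6 ('B'): step: R->4, L=2; B->plug->B->R->H->L->C->refl->H->L'->F->R'->H->plug->H
Char 7 ('H'): step: R->5, L=2; H->plug->H->R->H->L->C->refl->H->L'->F->R'->E->plug->E
Char 8 ('A'): step: R->6, L=2; A->plug->A->R->A->L->B->refl->E->L'->G->R'->G->plug->C
Char 9 ('F'): step: R->7, L=2; F->plug->F->R->F->L->H->refl->C->L'->H->R'->H->plug->H
Char 10 ('C'): step: R->0, L->3 (L advanced); C->plug->G->R->G->L->B->refl->E->L'->B->R'->D->plug->D

D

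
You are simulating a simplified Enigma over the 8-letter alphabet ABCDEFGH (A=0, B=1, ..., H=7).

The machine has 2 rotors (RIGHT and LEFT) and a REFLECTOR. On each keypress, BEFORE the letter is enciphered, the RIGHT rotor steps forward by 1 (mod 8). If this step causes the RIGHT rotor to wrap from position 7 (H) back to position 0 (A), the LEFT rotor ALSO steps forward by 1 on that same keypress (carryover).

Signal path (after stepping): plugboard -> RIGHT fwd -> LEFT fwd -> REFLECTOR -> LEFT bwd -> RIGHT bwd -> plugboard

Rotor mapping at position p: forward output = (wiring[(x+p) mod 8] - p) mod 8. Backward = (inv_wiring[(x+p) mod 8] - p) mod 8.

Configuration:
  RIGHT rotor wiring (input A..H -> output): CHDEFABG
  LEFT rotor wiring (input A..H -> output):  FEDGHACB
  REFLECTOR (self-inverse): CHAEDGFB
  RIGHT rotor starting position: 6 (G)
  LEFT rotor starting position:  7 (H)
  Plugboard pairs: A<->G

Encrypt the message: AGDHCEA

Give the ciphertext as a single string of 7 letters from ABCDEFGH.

Answer: HAEDDCB

Derivation:
Char 1 ('A'): step: R->7, L=7; A->plug->G->R->B->L->G->refl->F->L'->C->R'->H->plug->H
Char 2 ('G'): step: R->0, L->0 (L advanced); G->plug->A->R->C->L->D->refl->E->L'->B->R'->G->plug->A
Char 3 ('D'): step: R->1, L=0; D->plug->D->R->E->L->H->refl->B->L'->H->R'->E->plug->E
Char 4 ('H'): step: R->2, L=0; H->plug->H->R->F->L->A->refl->C->L'->G->R'->D->plug->D
Char 5 ('C'): step: R->3, L=0; C->plug->C->R->F->L->A->refl->C->L'->G->R'->D->plug->D
Char 6 ('E'): step: R->4, L=0; E->plug->E->R->G->L->C->refl->A->L'->F->R'->C->plug->C
Char 7 ('A'): step: R->5, L=0; A->plug->G->R->H->L->B->refl->H->L'->E->R'->B->plug->B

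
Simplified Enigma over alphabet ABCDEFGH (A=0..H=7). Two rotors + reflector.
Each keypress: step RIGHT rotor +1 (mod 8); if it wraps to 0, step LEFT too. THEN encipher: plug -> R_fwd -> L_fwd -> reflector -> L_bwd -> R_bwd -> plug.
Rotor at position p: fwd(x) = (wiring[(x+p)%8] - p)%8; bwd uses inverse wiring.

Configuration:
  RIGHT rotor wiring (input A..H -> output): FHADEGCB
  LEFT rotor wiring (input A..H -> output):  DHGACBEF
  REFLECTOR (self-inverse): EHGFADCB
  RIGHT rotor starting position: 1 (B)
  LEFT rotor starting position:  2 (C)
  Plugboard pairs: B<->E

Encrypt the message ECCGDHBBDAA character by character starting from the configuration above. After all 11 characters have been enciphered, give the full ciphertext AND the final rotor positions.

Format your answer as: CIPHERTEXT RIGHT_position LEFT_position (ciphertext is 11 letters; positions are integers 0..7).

Answer: DBFFAEGACDH 4 3

Derivation:
Char 1 ('E'): step: R->2, L=2; E->plug->B->R->B->L->G->refl->C->L'->E->R'->D->plug->D
Char 2 ('C'): step: R->3, L=2; C->plug->C->R->D->L->H->refl->B->L'->G->R'->E->plug->B
Char 3 ('C'): step: R->4, L=2; C->plug->C->R->G->L->B->refl->H->L'->D->R'->F->plug->F
Char 4 ('G'): step: R->5, L=2; G->plug->G->R->G->L->B->refl->H->L'->D->R'->F->plug->F
Char 5 ('D'): step: R->6, L=2; D->plug->D->R->B->L->G->refl->C->L'->E->R'->A->plug->A
Char 6 ('H'): step: R->7, L=2; H->plug->H->R->D->L->H->refl->B->L'->G->R'->B->plug->E
Char 7 ('B'): step: R->0, L->3 (L advanced); B->plug->E->R->E->L->C->refl->G->L'->C->R'->G->plug->G
Char 8 ('B'): step: R->1, L=3; B->plug->E->R->F->L->A->refl->E->L'->G->R'->A->plug->A
Char 9 ('D'): step: R->2, L=3; D->plug->D->R->E->L->C->refl->G->L'->C->R'->C->plug->C
Char 10 ('A'): step: R->3, L=3; A->plug->A->R->A->L->F->refl->D->L'->H->R'->D->plug->D
Char 11 ('A'): step: R->4, L=3; A->plug->A->R->A->L->F->refl->D->L'->H->R'->H->plug->H
Final: ciphertext=DBFFAEGACDH, RIGHT=4, LEFT=3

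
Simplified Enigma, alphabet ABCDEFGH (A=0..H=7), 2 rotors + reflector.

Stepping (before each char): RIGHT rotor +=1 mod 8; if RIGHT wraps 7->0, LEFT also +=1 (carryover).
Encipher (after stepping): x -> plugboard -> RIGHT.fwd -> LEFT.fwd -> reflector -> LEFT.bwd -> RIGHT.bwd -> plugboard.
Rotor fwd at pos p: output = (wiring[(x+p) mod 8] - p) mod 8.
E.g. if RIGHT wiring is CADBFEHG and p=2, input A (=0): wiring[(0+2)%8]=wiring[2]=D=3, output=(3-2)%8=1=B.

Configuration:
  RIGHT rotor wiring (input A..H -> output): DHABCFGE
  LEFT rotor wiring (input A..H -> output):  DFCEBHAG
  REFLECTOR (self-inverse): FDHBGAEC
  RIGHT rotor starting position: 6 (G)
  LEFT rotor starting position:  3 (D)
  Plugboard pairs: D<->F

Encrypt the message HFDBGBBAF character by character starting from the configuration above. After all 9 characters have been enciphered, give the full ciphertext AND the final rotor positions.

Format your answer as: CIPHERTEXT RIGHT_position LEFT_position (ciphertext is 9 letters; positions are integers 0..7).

Char 1 ('H'): step: R->7, L=3; H->plug->H->R->H->L->H->refl->C->L'->G->R'->G->plug->G
Char 2 ('F'): step: R->0, L->4 (L advanced); F->plug->D->R->B->L->D->refl->B->L'->F->R'->F->plug->D
Char 3 ('D'): step: R->1, L=4; D->plug->F->R->F->L->B->refl->D->L'->B->R'->D->plug->F
Char 4 ('B'): step: R->2, L=4; B->plug->B->R->H->L->A->refl->F->L'->A->R'->C->plug->C
Char 5 ('G'): step: R->3, L=4; G->plug->G->R->E->L->H->refl->C->L'->D->R'->D->plug->F
Char 6 ('B'): step: R->4, L=4; B->plug->B->R->B->L->D->refl->B->L'->F->R'->H->plug->H
Char 7 ('B'): step: R->5, L=4; B->plug->B->R->B->L->D->refl->B->L'->F->R'->H->plug->H
Char 8 ('A'): step: R->6, L=4; A->plug->A->R->A->L->F->refl->A->L'->H->R'->H->plug->H
Char 9 ('F'): step: R->7, L=4; F->plug->D->R->B->L->D->refl->B->L'->F->R'->A->plug->A
Final: ciphertext=GDFCFHHHA, RIGHT=7, LEFT=4

Answer: GDFCFHHHA 7 4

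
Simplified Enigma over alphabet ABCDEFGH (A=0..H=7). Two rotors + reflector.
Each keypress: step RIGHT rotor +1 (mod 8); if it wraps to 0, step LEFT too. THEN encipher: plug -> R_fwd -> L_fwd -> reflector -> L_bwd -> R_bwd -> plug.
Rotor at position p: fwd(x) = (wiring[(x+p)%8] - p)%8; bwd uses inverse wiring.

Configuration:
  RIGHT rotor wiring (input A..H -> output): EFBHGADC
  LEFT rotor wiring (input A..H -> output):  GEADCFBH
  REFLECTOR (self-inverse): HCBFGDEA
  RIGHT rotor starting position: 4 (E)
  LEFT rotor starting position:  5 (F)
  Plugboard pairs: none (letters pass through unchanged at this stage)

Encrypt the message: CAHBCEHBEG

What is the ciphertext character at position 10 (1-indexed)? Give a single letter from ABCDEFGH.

Char 1 ('C'): step: R->5, L=5; C->plug->C->R->F->L->D->refl->F->L'->H->R'->D->plug->D
Char 2 ('A'): step: R->6, L=5; A->plug->A->R->F->L->D->refl->F->L'->H->R'->D->plug->D
Char 3 ('H'): step: R->7, L=5; H->plug->H->R->E->L->H->refl->A->L'->A->R'->E->plug->E
Char 4 ('B'): step: R->0, L->6 (L advanced); B->plug->B->R->F->L->F->refl->D->L'->A->R'->F->plug->F
Char 5 ('C'): step: R->1, L=6; C->plug->C->R->G->L->E->refl->G->L'->D->R'->H->plug->H
Char 6 ('E'): step: R->2, L=6; E->plug->E->R->B->L->B->refl->C->L'->E->R'->C->plug->C
Char 7 ('H'): step: R->3, L=6; H->plug->H->R->G->L->E->refl->G->L'->D->R'->B->plug->B
Char 8 ('B'): step: R->4, L=6; B->plug->B->R->E->L->C->refl->B->L'->B->R'->F->plug->F
Char 9 ('E'): step: R->5, L=6; E->plug->E->R->A->L->D->refl->F->L'->F->R'->C->plug->C
Char 10 ('G'): step: R->6, L=6; G->plug->G->R->A->L->D->refl->F->L'->F->R'->A->plug->A

A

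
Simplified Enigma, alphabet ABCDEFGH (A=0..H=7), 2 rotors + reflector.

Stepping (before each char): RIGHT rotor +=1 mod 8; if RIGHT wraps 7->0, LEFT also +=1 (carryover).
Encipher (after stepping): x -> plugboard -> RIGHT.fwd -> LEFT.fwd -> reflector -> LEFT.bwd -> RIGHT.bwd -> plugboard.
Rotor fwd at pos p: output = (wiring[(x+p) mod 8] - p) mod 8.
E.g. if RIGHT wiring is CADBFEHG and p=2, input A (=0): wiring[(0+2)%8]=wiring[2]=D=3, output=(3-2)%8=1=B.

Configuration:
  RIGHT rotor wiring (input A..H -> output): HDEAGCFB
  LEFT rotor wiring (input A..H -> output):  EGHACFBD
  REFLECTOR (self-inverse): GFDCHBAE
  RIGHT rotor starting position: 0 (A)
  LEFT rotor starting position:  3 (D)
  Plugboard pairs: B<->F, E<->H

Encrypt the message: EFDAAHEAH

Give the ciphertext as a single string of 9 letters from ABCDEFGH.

Char 1 ('E'): step: R->1, L=3; E->plug->H->R->G->L->D->refl->C->L'->C->R'->A->plug->A
Char 2 ('F'): step: R->2, L=3; F->plug->B->R->G->L->D->refl->C->L'->C->R'->A->plug->A
Char 3 ('D'): step: R->3, L=3; D->plug->D->R->C->L->C->refl->D->L'->G->R'->E->plug->H
Char 4 ('A'): step: R->4, L=3; A->plug->A->R->C->L->C->refl->D->L'->G->R'->B->plug->F
Char 5 ('A'): step: R->5, L=3; A->plug->A->R->F->L->B->refl->F->L'->A->R'->B->plug->F
Char 6 ('H'): step: R->6, L=3; H->plug->E->R->G->L->D->refl->C->L'->C->R'->F->plug->B
Char 7 ('E'): step: R->7, L=3; E->plug->H->R->G->L->D->refl->C->L'->C->R'->A->plug->A
Char 8 ('A'): step: R->0, L->4 (L advanced); A->plug->A->R->H->L->E->refl->H->L'->D->R'->B->plug->F
Char 9 ('H'): step: R->1, L=4; H->plug->E->R->B->L->B->refl->F->L'->C->R'->A->plug->A

Answer: AAHFFBAFA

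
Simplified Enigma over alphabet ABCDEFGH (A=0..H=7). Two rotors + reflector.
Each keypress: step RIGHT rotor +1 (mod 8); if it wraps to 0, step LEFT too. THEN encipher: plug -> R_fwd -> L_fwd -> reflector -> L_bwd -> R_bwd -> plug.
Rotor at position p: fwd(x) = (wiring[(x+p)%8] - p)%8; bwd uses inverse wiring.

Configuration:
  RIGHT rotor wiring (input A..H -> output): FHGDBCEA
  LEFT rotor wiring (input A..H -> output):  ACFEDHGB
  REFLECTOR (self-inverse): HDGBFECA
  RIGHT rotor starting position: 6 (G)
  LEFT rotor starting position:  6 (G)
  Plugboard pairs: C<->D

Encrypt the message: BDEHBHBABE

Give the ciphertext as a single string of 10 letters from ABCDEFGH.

Answer: GBDADBGDCD

Derivation:
Char 1 ('B'): step: R->7, L=6; B->plug->B->R->G->L->F->refl->E->L'->D->R'->G->plug->G
Char 2 ('D'): step: R->0, L->7 (L advanced); D->plug->C->R->G->L->A->refl->H->L'->H->R'->B->plug->B
Char 3 ('E'): step: R->1, L=7; E->plug->E->R->B->L->B->refl->D->L'->C->R'->C->plug->D
Char 4 ('H'): step: R->2, L=7; H->plug->H->R->F->L->E->refl->F->L'->E->R'->A->plug->A
Char 5 ('B'): step: R->3, L=7; B->plug->B->R->G->L->A->refl->H->L'->H->R'->C->plug->D
Char 6 ('H'): step: R->4, L=7; H->plug->H->R->H->L->H->refl->A->L'->G->R'->B->plug->B
Char 7 ('B'): step: R->5, L=7; B->plug->B->R->H->L->H->refl->A->L'->G->R'->G->plug->G
Char 8 ('A'): step: R->6, L=7; A->plug->A->R->G->L->A->refl->H->L'->H->R'->C->plug->D
Char 9 ('B'): step: R->7, L=7; B->plug->B->R->G->L->A->refl->H->L'->H->R'->D->plug->C
Char 10 ('E'): step: R->0, L->0 (L advanced); E->plug->E->R->B->L->C->refl->G->L'->G->R'->C->plug->D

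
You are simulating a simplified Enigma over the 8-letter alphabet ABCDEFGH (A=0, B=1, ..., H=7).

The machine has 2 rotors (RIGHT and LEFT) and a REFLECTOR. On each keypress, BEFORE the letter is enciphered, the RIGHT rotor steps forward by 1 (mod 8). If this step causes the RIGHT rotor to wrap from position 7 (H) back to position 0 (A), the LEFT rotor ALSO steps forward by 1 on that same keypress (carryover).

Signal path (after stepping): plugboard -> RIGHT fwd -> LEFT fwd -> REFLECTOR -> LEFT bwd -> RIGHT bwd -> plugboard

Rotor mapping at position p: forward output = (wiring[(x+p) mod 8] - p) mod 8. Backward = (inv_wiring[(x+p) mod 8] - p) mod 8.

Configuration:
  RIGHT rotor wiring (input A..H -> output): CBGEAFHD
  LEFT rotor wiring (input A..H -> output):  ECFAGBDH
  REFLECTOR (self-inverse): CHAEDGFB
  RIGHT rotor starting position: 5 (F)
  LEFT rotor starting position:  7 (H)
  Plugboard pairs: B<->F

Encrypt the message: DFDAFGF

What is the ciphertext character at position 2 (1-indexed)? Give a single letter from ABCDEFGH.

Char 1 ('D'): step: R->6, L=7; D->plug->D->R->D->L->G->refl->F->L'->B->R'->A->plug->A
Char 2 ('F'): step: R->7, L=7; F->plug->B->R->D->L->G->refl->F->L'->B->R'->F->plug->B

B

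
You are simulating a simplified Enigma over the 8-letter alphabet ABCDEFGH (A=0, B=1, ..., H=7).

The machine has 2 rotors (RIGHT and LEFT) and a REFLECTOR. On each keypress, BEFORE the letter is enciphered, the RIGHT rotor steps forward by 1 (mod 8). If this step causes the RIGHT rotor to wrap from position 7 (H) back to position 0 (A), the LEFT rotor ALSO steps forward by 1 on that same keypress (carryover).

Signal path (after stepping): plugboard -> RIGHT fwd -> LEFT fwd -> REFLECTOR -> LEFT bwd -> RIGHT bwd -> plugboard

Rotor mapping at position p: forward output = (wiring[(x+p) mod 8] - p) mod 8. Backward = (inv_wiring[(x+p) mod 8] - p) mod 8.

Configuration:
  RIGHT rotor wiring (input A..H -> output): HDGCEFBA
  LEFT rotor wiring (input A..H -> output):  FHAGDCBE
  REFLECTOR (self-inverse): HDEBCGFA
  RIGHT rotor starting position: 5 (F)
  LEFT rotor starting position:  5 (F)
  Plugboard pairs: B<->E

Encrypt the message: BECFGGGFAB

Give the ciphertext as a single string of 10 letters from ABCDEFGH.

Answer: HDGDCHCBBE

Derivation:
Char 1 ('B'): step: R->6, L=5; B->plug->E->R->A->L->F->refl->G->L'->H->R'->H->plug->H
Char 2 ('E'): step: R->7, L=5; E->plug->B->R->A->L->F->refl->G->L'->H->R'->D->plug->D
Char 3 ('C'): step: R->0, L->6 (L advanced); C->plug->C->R->G->L->F->refl->G->L'->B->R'->G->plug->G
Char 4 ('F'): step: R->1, L=6; F->plug->F->R->A->L->D->refl->B->L'->D->R'->D->plug->D
Char 5 ('G'): step: R->2, L=6; G->plug->G->R->F->L->A->refl->H->L'->C->R'->C->plug->C
Char 6 ('G'): step: R->3, L=6; G->plug->G->R->A->L->D->refl->B->L'->D->R'->H->plug->H
Char 7 ('G'): step: R->4, L=6; G->plug->G->R->C->L->H->refl->A->L'->F->R'->C->plug->C
Char 8 ('F'): step: R->5, L=6; F->plug->F->R->B->L->G->refl->F->L'->G->R'->E->plug->B
Char 9 ('A'): step: R->6, L=6; A->plug->A->R->D->L->B->refl->D->L'->A->R'->E->plug->B
Char 10 ('B'): step: R->7, L=6; B->plug->E->R->D->L->B->refl->D->L'->A->R'->B->plug->E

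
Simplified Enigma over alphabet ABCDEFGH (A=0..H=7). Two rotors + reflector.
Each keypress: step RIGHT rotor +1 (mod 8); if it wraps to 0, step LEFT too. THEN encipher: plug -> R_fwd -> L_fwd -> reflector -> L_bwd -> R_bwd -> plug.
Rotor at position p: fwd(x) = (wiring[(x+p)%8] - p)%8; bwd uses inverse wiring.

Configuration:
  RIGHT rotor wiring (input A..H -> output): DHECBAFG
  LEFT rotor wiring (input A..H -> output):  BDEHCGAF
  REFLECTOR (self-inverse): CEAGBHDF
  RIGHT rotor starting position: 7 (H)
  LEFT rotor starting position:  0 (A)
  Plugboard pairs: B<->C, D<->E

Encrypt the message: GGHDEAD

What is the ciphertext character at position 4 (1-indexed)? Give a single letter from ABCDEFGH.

Char 1 ('G'): step: R->0, L->1 (L advanced); G->plug->G->R->F->L->H->refl->F->L'->E->R'->C->plug->B
Char 2 ('G'): step: R->1, L=1; G->plug->G->R->F->L->H->refl->F->L'->E->R'->F->plug->F
Char 3 ('H'): step: R->2, L=1; H->plug->H->R->F->L->H->refl->F->L'->E->R'->F->plug->F
Char 4 ('D'): step: R->3, L=1; D->plug->E->R->D->L->B->refl->E->L'->G->R'->B->plug->C

C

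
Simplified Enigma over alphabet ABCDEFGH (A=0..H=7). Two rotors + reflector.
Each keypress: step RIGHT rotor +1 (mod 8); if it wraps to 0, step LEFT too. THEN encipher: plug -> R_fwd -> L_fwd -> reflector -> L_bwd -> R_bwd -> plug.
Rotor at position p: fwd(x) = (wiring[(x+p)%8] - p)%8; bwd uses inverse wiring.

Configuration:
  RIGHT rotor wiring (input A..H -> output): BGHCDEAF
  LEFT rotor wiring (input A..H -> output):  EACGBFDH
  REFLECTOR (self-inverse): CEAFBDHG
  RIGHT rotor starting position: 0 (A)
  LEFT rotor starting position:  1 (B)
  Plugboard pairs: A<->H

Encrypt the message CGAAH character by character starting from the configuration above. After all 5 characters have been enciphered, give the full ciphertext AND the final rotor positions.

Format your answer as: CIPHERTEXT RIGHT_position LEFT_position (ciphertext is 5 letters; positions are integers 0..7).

Char 1 ('C'): step: R->1, L=1; C->plug->C->R->B->L->B->refl->E->L'->E->R'->G->plug->G
Char 2 ('G'): step: R->2, L=1; G->plug->G->R->H->L->D->refl->F->L'->C->R'->D->plug->D
Char 3 ('A'): step: R->3, L=1; A->plug->H->R->E->L->E->refl->B->L'->B->R'->C->plug->C
Char 4 ('A'): step: R->4, L=1; A->plug->H->R->G->L->G->refl->H->L'->A->R'->B->plug->B
Char 5 ('H'): step: R->5, L=1; H->plug->A->R->H->L->D->refl->F->L'->C->R'->F->plug->F
Final: ciphertext=GDCBF, RIGHT=5, LEFT=1

Answer: GDCBF 5 1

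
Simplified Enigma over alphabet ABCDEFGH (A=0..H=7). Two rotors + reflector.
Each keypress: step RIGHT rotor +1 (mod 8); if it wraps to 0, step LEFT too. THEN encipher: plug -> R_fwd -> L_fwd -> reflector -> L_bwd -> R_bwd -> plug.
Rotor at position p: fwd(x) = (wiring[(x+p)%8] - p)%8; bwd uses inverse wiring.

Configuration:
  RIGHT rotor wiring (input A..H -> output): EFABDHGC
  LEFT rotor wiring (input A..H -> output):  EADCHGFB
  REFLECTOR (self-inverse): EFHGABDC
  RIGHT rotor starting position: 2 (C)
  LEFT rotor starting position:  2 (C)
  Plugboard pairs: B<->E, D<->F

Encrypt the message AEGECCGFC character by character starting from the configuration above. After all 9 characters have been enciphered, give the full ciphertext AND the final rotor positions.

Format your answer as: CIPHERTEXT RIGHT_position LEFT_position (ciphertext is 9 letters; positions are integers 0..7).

Char 1 ('A'): step: R->3, L=2; A->plug->A->R->G->L->C->refl->H->L'->F->R'->H->plug->H
Char 2 ('E'): step: R->4, L=2; E->plug->B->R->D->L->E->refl->A->L'->B->R'->F->plug->D
Char 3 ('G'): step: R->5, L=2; G->plug->G->R->E->L->D->refl->G->L'->H->R'->D->plug->F
Char 4 ('E'): step: R->6, L=2; E->plug->B->R->E->L->D->refl->G->L'->H->R'->D->plug->F
Char 5 ('C'): step: R->7, L=2; C->plug->C->R->G->L->C->refl->H->L'->F->R'->B->plug->E
Char 6 ('C'): step: R->0, L->3 (L advanced); C->plug->C->R->A->L->H->refl->C->L'->D->R'->E->plug->B
Char 7 ('G'): step: R->1, L=3; G->plug->G->R->B->L->E->refl->A->L'->H->R'->B->plug->E
Char 8 ('F'): step: R->2, L=3; F->plug->D->R->F->L->B->refl->F->L'->G->R'->A->plug->A
Char 9 ('C'): step: R->3, L=3; C->plug->C->R->E->L->G->refl->D->L'->C->R'->G->plug->G
Final: ciphertext=HDFFEBEAG, RIGHT=3, LEFT=3

Answer: HDFFEBEAG 3 3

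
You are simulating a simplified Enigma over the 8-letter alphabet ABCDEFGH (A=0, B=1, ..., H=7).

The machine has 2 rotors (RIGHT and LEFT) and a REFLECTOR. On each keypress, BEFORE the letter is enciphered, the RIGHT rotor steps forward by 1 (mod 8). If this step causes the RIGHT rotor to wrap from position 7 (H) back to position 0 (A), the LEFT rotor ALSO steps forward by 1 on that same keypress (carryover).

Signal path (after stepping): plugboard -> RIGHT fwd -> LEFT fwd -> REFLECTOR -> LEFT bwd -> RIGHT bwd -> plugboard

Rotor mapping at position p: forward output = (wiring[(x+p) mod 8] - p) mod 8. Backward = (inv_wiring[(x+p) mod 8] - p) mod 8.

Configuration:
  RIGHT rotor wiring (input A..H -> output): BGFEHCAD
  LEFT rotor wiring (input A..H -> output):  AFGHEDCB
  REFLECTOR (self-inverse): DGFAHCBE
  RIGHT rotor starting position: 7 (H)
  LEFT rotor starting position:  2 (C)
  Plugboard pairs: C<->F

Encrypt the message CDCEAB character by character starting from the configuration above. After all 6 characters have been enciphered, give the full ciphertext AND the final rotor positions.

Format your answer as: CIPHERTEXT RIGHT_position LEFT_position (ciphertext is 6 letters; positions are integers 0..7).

Answer: EAHGHC 5 3

Derivation:
Char 1 ('C'): step: R->0, L->3 (L advanced); C->plug->F->R->C->L->A->refl->D->L'->H->R'->E->plug->E
Char 2 ('D'): step: R->1, L=3; D->plug->D->R->G->L->C->refl->F->L'->F->R'->A->plug->A
Char 3 ('C'): step: R->2, L=3; C->plug->F->R->B->L->B->refl->G->L'->E->R'->H->plug->H
Char 4 ('E'): step: R->3, L=3; E->plug->E->R->A->L->E->refl->H->L'->D->R'->G->plug->G
Char 5 ('A'): step: R->4, L=3; A->plug->A->R->D->L->H->refl->E->L'->A->R'->H->plug->H
Char 6 ('B'): step: R->5, L=3; B->plug->B->R->D->L->H->refl->E->L'->A->R'->F->plug->C
Final: ciphertext=EAHGHC, RIGHT=5, LEFT=3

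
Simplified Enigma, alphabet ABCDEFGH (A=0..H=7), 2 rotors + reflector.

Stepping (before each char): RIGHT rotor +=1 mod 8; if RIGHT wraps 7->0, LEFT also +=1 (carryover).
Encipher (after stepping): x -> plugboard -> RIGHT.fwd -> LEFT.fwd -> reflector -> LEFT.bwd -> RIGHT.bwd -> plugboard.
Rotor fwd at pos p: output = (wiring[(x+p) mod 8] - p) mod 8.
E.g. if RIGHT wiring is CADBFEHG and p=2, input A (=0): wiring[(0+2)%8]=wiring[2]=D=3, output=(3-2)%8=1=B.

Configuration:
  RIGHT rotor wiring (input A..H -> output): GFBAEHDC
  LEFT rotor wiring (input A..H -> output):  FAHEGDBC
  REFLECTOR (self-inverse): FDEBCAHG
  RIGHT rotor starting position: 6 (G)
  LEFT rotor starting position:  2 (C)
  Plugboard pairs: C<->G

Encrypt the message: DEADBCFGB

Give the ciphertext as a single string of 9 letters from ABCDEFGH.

Char 1 ('D'): step: R->7, L=2; D->plug->D->R->C->L->E->refl->C->L'->B->R'->E->plug->E
Char 2 ('E'): step: R->0, L->3 (L advanced); E->plug->E->R->E->L->H->refl->G->L'->D->R'->G->plug->C
Char 3 ('A'): step: R->1, L=3; A->plug->A->R->E->L->H->refl->G->L'->D->R'->D->plug->D
Char 4 ('D'): step: R->2, L=3; D->plug->D->R->F->L->C->refl->E->L'->H->R'->A->plug->A
Char 5 ('B'): step: R->3, L=3; B->plug->B->R->B->L->D->refl->B->L'->A->R'->D->plug->D
Char 6 ('C'): step: R->4, L=3; C->plug->G->R->F->L->C->refl->E->L'->H->R'->C->plug->G
Char 7 ('F'): step: R->5, L=3; F->plug->F->R->E->L->H->refl->G->L'->D->R'->G->plug->C
Char 8 ('G'): step: R->6, L=3; G->plug->C->R->A->L->B->refl->D->L'->B->R'->H->plug->H
Char 9 ('B'): step: R->7, L=3; B->plug->B->R->H->L->E->refl->C->L'->F->R'->F->plug->F

Answer: ECDADGCHF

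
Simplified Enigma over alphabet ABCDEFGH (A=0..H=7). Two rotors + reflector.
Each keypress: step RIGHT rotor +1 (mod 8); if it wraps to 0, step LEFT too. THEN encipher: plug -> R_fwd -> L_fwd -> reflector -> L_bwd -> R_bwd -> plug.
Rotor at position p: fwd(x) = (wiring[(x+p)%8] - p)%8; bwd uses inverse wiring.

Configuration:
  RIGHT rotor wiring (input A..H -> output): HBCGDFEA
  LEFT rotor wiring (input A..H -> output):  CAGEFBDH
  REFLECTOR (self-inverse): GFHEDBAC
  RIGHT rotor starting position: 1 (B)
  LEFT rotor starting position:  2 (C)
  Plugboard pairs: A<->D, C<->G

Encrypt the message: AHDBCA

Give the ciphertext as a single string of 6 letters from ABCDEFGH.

Answer: GCCHED

Derivation:
Char 1 ('A'): step: R->2, L=2; A->plug->D->R->D->L->H->refl->C->L'->B->R'->C->plug->G
Char 2 ('H'): step: R->3, L=2; H->plug->H->R->H->L->G->refl->A->L'->G->R'->G->plug->C
Char 3 ('D'): step: R->4, L=2; D->plug->A->R->H->L->G->refl->A->L'->G->R'->G->plug->C
Char 4 ('B'): step: R->5, L=2; B->plug->B->R->H->L->G->refl->A->L'->G->R'->H->plug->H
Char 5 ('C'): step: R->6, L=2; C->plug->G->R->F->L->F->refl->B->L'->E->R'->E->plug->E
Char 6 ('A'): step: R->7, L=2; A->plug->D->R->D->L->H->refl->C->L'->B->R'->A->plug->D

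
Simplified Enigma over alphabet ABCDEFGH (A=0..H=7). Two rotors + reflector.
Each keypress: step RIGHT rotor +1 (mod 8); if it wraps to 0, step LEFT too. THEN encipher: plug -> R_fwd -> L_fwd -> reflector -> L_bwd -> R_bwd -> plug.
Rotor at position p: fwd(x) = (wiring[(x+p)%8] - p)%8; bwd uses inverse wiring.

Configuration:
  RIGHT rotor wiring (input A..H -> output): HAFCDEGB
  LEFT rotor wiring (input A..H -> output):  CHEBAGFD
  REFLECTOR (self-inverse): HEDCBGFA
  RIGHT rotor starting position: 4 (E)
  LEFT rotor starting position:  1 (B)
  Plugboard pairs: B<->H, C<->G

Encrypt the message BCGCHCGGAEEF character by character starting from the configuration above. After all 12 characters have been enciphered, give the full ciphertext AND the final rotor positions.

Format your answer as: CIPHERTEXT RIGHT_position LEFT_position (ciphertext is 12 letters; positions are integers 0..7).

Char 1 ('B'): step: R->5, L=1; B->plug->H->R->G->L->C->refl->D->L'->B->R'->B->plug->H
Char 2 ('C'): step: R->6, L=1; C->plug->G->R->F->L->E->refl->B->L'->H->R'->E->plug->E
Char 3 ('G'): step: R->7, L=1; G->plug->C->R->B->L->D->refl->C->L'->G->R'->D->plug->D
Char 4 ('C'): step: R->0, L->2 (L advanced); C->plug->G->R->G->L->A->refl->H->L'->B->R'->H->plug->B
Char 5 ('H'): step: R->1, L=2; H->plug->B->R->E->L->D->refl->C->L'->A->R'->G->plug->C
Char 6 ('C'): step: R->2, L=2; C->plug->G->R->F->L->B->refl->E->L'->D->R'->A->plug->A
Char 7 ('G'): step: R->3, L=2; G->plug->C->R->B->L->H->refl->A->L'->G->R'->E->plug->E
Char 8 ('G'): step: R->4, L=2; G->plug->C->R->C->L->G->refl->F->L'->H->R'->A->plug->A
Char 9 ('A'): step: R->5, L=2; A->plug->A->R->H->L->F->refl->G->L'->C->R'->D->plug->D
Char 10 ('E'): step: R->6, L=2; E->plug->E->R->H->L->F->refl->G->L'->C->R'->D->plug->D
Char 11 ('E'): step: R->7, L=2; E->plug->E->R->D->L->E->refl->B->L'->F->R'->G->plug->C
Char 12 ('F'): step: R->0, L->3 (L advanced); F->plug->F->R->E->L->A->refl->H->L'->F->R'->C->plug->G
Final: ciphertext=HEDBCAEADDCG, RIGHT=0, LEFT=3

Answer: HEDBCAEADDCG 0 3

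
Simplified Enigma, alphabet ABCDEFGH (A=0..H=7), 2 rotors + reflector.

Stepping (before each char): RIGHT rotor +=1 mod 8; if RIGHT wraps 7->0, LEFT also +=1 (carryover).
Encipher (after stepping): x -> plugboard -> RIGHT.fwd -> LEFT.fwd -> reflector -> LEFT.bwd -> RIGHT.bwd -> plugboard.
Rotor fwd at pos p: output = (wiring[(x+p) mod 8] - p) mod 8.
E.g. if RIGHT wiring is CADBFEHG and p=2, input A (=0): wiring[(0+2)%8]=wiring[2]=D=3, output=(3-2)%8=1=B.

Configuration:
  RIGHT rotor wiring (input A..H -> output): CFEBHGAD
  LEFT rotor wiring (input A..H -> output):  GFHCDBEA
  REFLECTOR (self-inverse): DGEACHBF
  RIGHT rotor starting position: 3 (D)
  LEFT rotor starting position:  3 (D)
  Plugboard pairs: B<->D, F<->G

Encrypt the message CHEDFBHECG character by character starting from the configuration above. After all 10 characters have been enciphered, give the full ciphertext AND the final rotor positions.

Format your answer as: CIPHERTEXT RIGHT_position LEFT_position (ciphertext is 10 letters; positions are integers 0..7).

Char 1 ('C'): step: R->4, L=3; C->plug->C->R->E->L->F->refl->H->L'->A->R'->G->plug->F
Char 2 ('H'): step: R->5, L=3; H->plug->H->R->C->L->G->refl->B->L'->D->R'->B->plug->D
Char 3 ('E'): step: R->6, L=3; E->plug->E->R->G->L->C->refl->E->L'->H->R'->D->plug->B
Char 4 ('D'): step: R->7, L=3; D->plug->B->R->D->L->B->refl->G->L'->C->R'->E->plug->E
Char 5 ('F'): step: R->0, L->4 (L advanced); F->plug->G->R->A->L->H->refl->F->L'->B->R'->D->plug->B
Char 6 ('B'): step: R->1, L=4; B->plug->D->R->G->L->D->refl->A->L'->C->R'->G->plug->F
Char 7 ('H'): step: R->2, L=4; H->plug->H->R->D->L->E->refl->C->L'->E->R'->D->plug->B
Char 8 ('E'): step: R->3, L=4; E->plug->E->R->A->L->H->refl->F->L'->B->R'->H->plug->H
Char 9 ('C'): step: R->4, L=4; C->plug->C->R->E->L->C->refl->E->L'->D->R'->A->plug->A
Char 10 ('G'): step: R->5, L=4; G->plug->F->R->H->L->G->refl->B->L'->F->R'->D->plug->B
Final: ciphertext=FDBEBFBHAB, RIGHT=5, LEFT=4

Answer: FDBEBFBHAB 5 4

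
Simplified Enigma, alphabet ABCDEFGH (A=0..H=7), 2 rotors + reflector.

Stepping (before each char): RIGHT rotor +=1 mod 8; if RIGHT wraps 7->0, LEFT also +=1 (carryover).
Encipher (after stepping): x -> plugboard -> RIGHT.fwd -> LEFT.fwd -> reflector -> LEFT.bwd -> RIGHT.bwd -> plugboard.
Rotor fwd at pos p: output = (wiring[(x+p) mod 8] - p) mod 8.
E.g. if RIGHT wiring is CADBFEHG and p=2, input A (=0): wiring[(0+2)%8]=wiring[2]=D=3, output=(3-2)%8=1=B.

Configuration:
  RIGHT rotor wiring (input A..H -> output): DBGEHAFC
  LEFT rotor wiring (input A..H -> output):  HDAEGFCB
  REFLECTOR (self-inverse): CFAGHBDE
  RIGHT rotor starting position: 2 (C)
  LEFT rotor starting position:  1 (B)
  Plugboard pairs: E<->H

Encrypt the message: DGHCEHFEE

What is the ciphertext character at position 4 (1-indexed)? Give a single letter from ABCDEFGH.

Char 1 ('D'): step: R->3, L=1; D->plug->D->R->C->L->D->refl->G->L'->H->R'->E->plug->H
Char 2 ('G'): step: R->4, L=1; G->plug->G->R->C->L->D->refl->G->L'->H->R'->E->plug->H
Char 3 ('H'): step: R->5, L=1; H->plug->E->R->E->L->E->refl->H->L'->B->R'->F->plug->F
Char 4 ('C'): step: R->6, L=1; C->plug->C->R->F->L->B->refl->F->L'->D->R'->D->plug->D

D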